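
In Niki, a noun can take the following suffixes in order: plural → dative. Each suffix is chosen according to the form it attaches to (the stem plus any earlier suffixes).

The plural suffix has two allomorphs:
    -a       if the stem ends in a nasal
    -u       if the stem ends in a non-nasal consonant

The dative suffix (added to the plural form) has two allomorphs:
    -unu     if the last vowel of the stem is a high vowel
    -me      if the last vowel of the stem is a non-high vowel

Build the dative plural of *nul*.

*nul*: final consonant = /l/, non-nasal → -u → *nulu*.
The plural form *nulu*: last vowel = /u/, a high vowel → -unu → *nuluunu*.

nuluunu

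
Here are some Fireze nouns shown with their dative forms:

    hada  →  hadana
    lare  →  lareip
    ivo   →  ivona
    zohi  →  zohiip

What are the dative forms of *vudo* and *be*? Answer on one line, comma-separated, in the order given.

The suffix is conditioned by the last vowel: -ip when the last vowel of the stem is a front vowel (*lare*, *zohi*); -na when the last vowel of the stem is a back vowel (*hada*, *ivo*).
Since the last vowel of *vudo* is /o/ (a back vowel), it takes -na, giving *vudona*.
Since the last vowel of *be* is /e/ (a front vowel), it takes -ip, giving *beip*.

vudona, beip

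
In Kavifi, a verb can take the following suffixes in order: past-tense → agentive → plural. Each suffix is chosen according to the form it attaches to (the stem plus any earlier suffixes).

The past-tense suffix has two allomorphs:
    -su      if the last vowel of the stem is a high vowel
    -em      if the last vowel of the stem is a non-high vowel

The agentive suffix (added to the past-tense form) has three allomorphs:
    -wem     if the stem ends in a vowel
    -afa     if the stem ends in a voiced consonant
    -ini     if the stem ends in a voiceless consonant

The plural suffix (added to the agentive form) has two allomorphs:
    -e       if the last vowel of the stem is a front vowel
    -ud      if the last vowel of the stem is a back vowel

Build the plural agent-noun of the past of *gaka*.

gakaemafaud

*gaka*: last vowel = /a/, a non-high vowel → -em → *gakaem*.
The past-tense form *gakaem* — final sound /m/ (a voiced consonant) → -afa → *gakaemafa*.
The last vowel of the agentive form *gakaemafa* is /a/, which is a back vowel, so the plural suffix is -ud, giving *gakaemafaud*.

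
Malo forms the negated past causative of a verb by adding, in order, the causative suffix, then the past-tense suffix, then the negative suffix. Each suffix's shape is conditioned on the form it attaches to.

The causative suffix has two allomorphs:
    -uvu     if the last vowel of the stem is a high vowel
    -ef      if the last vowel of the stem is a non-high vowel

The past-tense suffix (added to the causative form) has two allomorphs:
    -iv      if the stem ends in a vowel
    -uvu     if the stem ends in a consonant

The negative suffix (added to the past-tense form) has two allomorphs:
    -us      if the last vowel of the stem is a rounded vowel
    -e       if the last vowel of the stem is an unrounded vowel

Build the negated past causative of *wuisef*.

The last vowel of *wuisef* is /e/, which is a non-high vowel, so the causative suffix is -ef, giving *wuisefef*.
The causative form *wuisefef*: final sound = /f/, a consonant → -uvu → *wuisefefuvu*.
Since the last vowel of the past-tense form *wuisefefuvu* is /u/ (a rounded vowel), it takes -us, giving *wuisefefuvuus*.

wuisefefuvuus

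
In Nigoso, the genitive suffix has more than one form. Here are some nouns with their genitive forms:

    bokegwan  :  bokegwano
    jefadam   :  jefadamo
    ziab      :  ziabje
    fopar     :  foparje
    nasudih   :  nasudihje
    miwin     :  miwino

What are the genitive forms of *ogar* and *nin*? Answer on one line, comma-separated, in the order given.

ogarje, nino

Looking at the final consonant of each stem: -o when the stem ends in a nasal (*bokegwan*, *jefadam*, *miwin*); -je when the stem ends in a non-nasal consonant (*ziab*, *fopar*, *nasudih*).
The final consonant of *ogar* is /r/, which is non-nasal, so the suffix is -je, giving *ogarje*.
*nin*: final consonant = /n/, a nasal → -o → *nino*.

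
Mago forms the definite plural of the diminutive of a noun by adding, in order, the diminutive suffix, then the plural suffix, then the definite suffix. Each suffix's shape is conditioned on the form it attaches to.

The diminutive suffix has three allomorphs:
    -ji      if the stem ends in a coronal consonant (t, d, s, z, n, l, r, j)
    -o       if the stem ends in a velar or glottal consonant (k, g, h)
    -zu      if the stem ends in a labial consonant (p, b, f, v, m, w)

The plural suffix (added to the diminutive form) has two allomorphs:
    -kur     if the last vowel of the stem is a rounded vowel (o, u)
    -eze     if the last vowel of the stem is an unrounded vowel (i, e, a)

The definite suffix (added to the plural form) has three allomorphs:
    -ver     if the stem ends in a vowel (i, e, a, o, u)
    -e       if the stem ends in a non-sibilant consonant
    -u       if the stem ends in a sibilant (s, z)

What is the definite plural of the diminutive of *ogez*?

*ogez* — final consonant /z/ (coronal) → -ji → *ogezji*.
The diminutive form *ogezji*: last vowel = /i/, an unrounded vowel → -eze → *ogezjieze*.
The plural form *ogezjieze*: final sound = /e/, a vowel → -ver → *ogezjiezever*.

ogezjiezever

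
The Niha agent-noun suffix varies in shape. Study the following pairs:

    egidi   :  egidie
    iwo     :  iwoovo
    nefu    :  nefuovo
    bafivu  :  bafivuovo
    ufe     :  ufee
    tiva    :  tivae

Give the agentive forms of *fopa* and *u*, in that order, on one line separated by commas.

fopae, uovo

The pattern is rounding harmony: -ovo when the last vowel of the stem is a rounded vowel (*iwo*, *nefu*, *bafivu*); -e when the last vowel of the stem is an unrounded vowel (*egidi*, *ufe*, *tiva*).
The last vowel of *fopa* is /a/, which is an unrounded vowel, so the suffix is -e, giving *fopae*.
*u* — last vowel /u/ (a rounded vowel) → -ovo → *uovo*.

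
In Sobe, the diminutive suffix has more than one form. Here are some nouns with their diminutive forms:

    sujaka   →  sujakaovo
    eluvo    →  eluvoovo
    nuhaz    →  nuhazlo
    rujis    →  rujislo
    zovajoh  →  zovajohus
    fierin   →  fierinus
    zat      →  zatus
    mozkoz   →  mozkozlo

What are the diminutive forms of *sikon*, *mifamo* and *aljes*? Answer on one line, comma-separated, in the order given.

sikonus, mifamoovo, aljeslo

The pattern is sibilance of the final sound: -lo when the stem ends in a sibilant (*nuhaz*, *rujis*, *mozkoz*); -us when the stem ends in a non-sibilant consonant (*zovajoh*, *fierin*, *zat*); -ovo when the stem ends in a vowel (*sujaka*, *eluvo*).
*sikon* — final sound /n/ (a non-sibilant consonant) → -us → *sikonus*.
Since the final sound of *mifamo* is /o/ (a vowel), it takes -ovo, giving *mifamoovo*.
*aljes* — final sound /s/ (a sibilant) → -lo → *aljeslo*.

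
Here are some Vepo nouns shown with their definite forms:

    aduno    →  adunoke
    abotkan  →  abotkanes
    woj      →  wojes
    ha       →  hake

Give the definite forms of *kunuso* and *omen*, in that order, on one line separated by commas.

The alternation tracks the final sound of the stem — -es when the stem ends in a consonant (*abotkan*, *woj*); -ke when the stem ends in a vowel (*aduno*, *ha*).
*kunuso*: final sound = /o/, a vowel → -ke → *kunusoke*.
Since the final sound of *omen* is /n/ (a consonant), it takes -es, giving *omenes*.

kunusoke, omenes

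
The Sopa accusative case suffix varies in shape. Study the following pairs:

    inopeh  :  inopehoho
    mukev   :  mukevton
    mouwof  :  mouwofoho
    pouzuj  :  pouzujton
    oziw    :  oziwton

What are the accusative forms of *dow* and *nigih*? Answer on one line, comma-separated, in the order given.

dowton, nigihoho

The alternation tracks the final consonant of the stem — -oho when the stem ends in a voiceless consonant (*inopeh*, *mouwof*); -ton when the stem ends in a voiced consonant (*mukev*, *pouzuj*, *oziw*).
*dow* — final consonant /w/ (voiced) → -ton → *dowton*.
The final consonant of *nigih* is /h/, which is voiceless, so the suffix is -oho, giving *nigihoho*.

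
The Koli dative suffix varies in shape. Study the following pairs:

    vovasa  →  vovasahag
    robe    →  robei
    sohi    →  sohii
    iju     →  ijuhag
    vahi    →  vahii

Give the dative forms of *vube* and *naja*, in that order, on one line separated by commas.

Looking at the last vowel of each stem: -i when the last vowel of the stem is a front vowel (*robe*, *sohi*, *vahi*); -hag when the last vowel of the stem is a back vowel (*vovasa*, *iju*).
The last vowel of *vube* is /e/, which is a front vowel, so the suffix is -i, giving *vubei*.
*naja*: last vowel = /a/, a back vowel → -hag → *najahag*.

vubei, najahag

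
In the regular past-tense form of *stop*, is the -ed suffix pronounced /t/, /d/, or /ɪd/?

/t/

The stem *stop* ends in a voiceless consonant other than /t/.
The -ed suffix is realized as /ɪd/ after /t, d/; as /t/ after other voiceless consonants; and as /d/ after other voiced sounds.
So -ed on *stop* is pronounced /t/.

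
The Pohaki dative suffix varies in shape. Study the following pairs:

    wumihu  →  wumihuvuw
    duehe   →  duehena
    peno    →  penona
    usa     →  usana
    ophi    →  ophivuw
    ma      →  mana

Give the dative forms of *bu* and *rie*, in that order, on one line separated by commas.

The suffix is conditioned by the last vowel: -vuw when the last vowel of the stem is a high vowel (*wumihu*, *ophi*); -na when the last vowel of the stem is a non-high vowel (*duehe*, *peno*, *usa*, *ma*).
*bu* — last vowel /u/ (a high vowel) → -vuw → *buvuw*.
Since the last vowel of *rie* is /e/ (a non-high vowel), it takes -na, giving *riena*.

buvuw, riena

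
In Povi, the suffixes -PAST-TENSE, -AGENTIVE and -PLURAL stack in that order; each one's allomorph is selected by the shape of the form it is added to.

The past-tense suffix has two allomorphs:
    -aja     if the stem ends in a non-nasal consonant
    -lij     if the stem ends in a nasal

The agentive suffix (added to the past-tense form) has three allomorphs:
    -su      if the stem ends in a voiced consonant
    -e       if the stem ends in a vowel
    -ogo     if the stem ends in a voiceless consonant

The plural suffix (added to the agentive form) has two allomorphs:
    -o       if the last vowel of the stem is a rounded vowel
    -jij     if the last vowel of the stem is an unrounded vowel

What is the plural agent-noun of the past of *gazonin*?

gazoninlijsuo

Since the final consonant of *gazonin* is /n/ (a nasal), it takes -lij, giving *gazoninlij*.
Since the final sound of the past-tense form *gazoninlij* is /j/ (a voiced consonant), it takes -su, giving *gazoninlijsu*.
The last vowel of the agentive form *gazoninlijsu* is /u/, which is a rounded vowel, so the plural suffix is -o, giving *gazoninlijsuo*.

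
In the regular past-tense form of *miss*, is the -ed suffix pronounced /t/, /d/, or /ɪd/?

/t/

The stem *miss* ends in a voiceless consonant other than /t/.
The -ed suffix is realized as /ɪd/ after /t, d/; as /t/ after other voiceless consonants; and as /d/ after other voiced sounds.
So -ed on *miss* is pronounced /t/.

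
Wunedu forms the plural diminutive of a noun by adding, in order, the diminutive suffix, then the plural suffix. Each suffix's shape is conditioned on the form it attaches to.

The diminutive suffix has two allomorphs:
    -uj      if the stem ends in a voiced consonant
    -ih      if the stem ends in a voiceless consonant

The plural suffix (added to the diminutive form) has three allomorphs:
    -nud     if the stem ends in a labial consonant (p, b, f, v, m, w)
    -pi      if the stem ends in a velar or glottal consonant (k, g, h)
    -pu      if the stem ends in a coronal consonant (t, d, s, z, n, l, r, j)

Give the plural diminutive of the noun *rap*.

*rap*: final consonant = /p/, voiceless → -ih → *rapih*.
The diminutive form *rapih*: final consonant = /h/, velar/glottal → -pi → *rapihpi*.

rapihpi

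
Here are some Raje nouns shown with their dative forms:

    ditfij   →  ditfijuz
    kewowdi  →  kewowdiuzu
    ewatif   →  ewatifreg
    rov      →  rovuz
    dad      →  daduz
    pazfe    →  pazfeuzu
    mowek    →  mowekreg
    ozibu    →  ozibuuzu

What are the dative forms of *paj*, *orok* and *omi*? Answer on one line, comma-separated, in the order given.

Looking at the final sound of each stem: -reg when the stem ends in a voiceless consonant (*ewatif*, *mowek*); -uz when the stem ends in a voiced consonant (*ditfij*, *rov*, *dad*); -uzu when the stem ends in a vowel (*kewowdi*, *pazfe*, *ozibu*).
*paj*: final sound = /j/, a voiced consonant → -uz → *pajuz*.
The final sound of *orok* is /k/, which is a voiceless consonant, so the suffix is -reg, giving *orokreg*.
The final sound of *omi* is /i/, which is a vowel, so the suffix is -uzu, giving *omiuzu*.

pajuz, orokreg, omiuzu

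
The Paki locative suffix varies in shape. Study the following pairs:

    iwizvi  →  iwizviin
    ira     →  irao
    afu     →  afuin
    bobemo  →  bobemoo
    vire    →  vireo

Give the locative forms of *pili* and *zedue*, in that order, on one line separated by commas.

piliin, zedueo

The pattern is height harmony: -in when the last vowel of the stem is a high vowel (*iwizvi*, *afu*); -o when the last vowel of the stem is a non-high vowel (*ira*, *bobemo*, *vire*).
*pili*: last vowel = /i/, a high vowel → -in → *piliin*.
*zedue* — last vowel /e/ (a non-high vowel) → -o → *zedueo*.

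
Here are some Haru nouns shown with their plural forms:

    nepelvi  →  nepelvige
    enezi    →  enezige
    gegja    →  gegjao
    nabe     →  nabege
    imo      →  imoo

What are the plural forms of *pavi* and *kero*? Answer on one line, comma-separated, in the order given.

The pattern is front/back vowel harmony: -ge when the last vowel of the stem is a front vowel (*nepelvi*, *enezi*, *nabe*); -o when the last vowel of the stem is a back vowel (*gegja*, *imo*).
Since the last vowel of *pavi* is /i/ (a front vowel), it takes -ge, giving *pavige*.
The last vowel of *kero* is /o/, which is a back vowel, so the suffix is -o, giving *keroo*.

pavige, keroo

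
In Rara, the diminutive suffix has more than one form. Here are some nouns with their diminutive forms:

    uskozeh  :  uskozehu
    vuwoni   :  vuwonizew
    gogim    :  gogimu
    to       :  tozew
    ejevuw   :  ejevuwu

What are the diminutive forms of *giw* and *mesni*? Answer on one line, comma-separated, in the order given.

Looking at the final sound of each stem: -u when the stem ends in a consonant (*uskozeh*, *gogim*, *ejevuw*); -zew when the stem ends in a vowel (*vuwoni*, *to*).
*giw*: final sound = /w/, a consonant → -u → *giwu*.
The final sound of *mesni* is /i/, which is a vowel, so the suffix is -zew, giving *mesnizew*.

giwu, mesnizew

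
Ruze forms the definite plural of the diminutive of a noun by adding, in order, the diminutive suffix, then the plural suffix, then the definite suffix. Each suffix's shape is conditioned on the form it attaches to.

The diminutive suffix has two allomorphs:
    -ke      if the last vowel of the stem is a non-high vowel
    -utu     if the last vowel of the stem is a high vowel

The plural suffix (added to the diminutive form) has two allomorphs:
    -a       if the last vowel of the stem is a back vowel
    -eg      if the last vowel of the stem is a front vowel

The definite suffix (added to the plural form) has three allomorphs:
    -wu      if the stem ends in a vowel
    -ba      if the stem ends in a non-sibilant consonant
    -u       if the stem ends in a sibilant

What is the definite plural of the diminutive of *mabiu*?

*mabiu* — last vowel /u/ (a high vowel) → -utu → *mabiuutu*.
The diminutive form *mabiuutu*: last vowel = /u/, a back vowel → -a → *mabiuutua*.
The final sound of the plural form *mabiuutua* is /a/, which is a vowel, so the definite suffix is -wu, giving *mabiuutuawu*.

mabiuutuawu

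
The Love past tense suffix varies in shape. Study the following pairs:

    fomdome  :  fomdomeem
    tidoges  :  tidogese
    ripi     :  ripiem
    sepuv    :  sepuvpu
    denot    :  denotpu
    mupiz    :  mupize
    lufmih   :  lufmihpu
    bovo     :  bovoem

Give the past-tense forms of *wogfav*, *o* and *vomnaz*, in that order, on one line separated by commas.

The pattern is sibilance of the final sound: -e when the stem ends in a sibilant (*tidoges*, *mupiz*); -pu when the stem ends in a non-sibilant consonant (*sepuv*, *denot*, *lufmih*); -em when the stem ends in a vowel (*fomdome*, *ripi*, *bovo*).
Since the final sound of *wogfav* is /v/ (a non-sibilant consonant), it takes -pu, giving *wogfavpu*.
*o*: final sound = /o/, a vowel → -em → *oem*.
*vomnaz* — final sound /z/ (a sibilant) → -e → *vomnaze*.

wogfavpu, oem, vomnaze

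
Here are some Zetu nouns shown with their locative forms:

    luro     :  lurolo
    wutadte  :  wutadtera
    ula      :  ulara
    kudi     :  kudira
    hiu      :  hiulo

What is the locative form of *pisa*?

The alternation tracks the last vowel of the stem — -lo when the last vowel of the stem is a rounded vowel (*luro*, *hiu*); -ra when the last vowel of the stem is an unrounded vowel (*wutadte*, *ula*, *kudi*).
Since the last vowel of *pisa* is /a/ (an unrounded vowel), it takes -ra, giving *pisara*.

pisara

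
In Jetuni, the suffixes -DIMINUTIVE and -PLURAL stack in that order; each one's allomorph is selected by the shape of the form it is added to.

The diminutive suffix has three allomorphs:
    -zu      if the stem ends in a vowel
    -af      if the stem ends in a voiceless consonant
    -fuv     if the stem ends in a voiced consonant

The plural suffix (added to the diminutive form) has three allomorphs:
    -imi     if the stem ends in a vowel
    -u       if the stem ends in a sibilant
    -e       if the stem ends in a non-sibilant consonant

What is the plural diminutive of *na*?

nazuimi

Since the final sound of *na* is /a/ (a vowel), it takes -zu, giving *nazu*.
The diminutive form *nazu* — final sound /u/ (a vowel) → -imi → *nazuimi*.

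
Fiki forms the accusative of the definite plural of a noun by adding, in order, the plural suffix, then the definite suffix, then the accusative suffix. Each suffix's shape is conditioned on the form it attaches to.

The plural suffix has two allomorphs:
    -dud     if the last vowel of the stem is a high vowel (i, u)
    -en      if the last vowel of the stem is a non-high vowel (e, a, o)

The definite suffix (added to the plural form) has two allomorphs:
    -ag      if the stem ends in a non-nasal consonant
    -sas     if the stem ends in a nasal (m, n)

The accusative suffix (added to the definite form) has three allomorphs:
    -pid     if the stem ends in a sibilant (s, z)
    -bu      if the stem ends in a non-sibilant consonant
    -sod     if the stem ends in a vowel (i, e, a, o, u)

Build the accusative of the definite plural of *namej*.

*namej* — last vowel /e/ (a non-high vowel) → -en → *namejen*.
The plural form *namejen*: final consonant = /n/, a nasal → -sas → *namejensas*.
Since the final sound of the definite form *namejensas* is /s/ (a sibilant), it takes -pid, giving *namejensaspid*.

namejensaspid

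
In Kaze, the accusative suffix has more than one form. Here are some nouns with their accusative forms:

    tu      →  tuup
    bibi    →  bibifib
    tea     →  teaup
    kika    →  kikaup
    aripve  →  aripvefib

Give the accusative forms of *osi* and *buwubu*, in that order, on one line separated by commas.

osifib, buwubuup

The pattern is front/back vowel harmony: -fib when the last vowel of the stem is a front vowel (*bibi*, *aripve*); -up when the last vowel of the stem is a back vowel (*tu*, *tea*, *kika*).
Since the last vowel of *osi* is /i/ (a front vowel), it takes -fib, giving *osifib*.
*buwubu*: last vowel = /u/, a back vowel → -up → *buwubuup*.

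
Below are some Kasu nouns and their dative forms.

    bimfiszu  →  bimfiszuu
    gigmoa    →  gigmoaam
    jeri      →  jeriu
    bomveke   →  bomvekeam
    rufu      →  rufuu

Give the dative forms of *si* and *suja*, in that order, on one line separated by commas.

The pattern is height harmony: -u when the last vowel of the stem is a high vowel (*bimfiszu*, *jeri*, *rufu*); -am when the last vowel of the stem is a non-high vowel (*gigmoa*, *bomveke*).
The last vowel of *si* is /i/, which is a high vowel, so the suffix is -u, giving *siu*.
Since the last vowel of *suja* is /a/ (a non-high vowel), it takes -am, giving *sujaam*.

siu, sujaam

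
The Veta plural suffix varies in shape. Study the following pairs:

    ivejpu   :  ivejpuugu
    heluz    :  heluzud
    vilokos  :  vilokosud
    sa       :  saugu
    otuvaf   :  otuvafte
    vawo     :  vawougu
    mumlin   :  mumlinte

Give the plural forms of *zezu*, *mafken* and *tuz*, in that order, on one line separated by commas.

The suffix is conditioned by the final sound: -ud when the stem ends in a sibilant (*heluz*, *vilokos*); -te when the stem ends in a non-sibilant consonant (*otuvaf*, *mumlin*); -ugu when the stem ends in a vowel (*ivejpu*, *sa*, *vawo*).
*zezu*: final sound = /u/, a vowel → -ugu → *zezuugu*.
*mafken*: final sound = /n/, a non-sibilant consonant → -te → *mafkente*.
The final sound of *tuz* is /z/, which is a sibilant, so the suffix is -ud, giving *tuzud*.

zezuugu, mafkente, tuzud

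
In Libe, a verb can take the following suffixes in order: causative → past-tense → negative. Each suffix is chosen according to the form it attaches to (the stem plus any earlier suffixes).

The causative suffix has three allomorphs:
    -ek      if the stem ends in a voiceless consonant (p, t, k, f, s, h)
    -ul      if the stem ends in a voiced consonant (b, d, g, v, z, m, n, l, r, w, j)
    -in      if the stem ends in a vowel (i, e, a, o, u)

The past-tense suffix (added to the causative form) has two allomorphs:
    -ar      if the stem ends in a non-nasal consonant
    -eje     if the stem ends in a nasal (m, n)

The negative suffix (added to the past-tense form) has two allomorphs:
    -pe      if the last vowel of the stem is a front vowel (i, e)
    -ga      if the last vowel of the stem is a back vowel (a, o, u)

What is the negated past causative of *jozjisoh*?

jozjisohekarga

*jozjisoh*: final sound = /h/, a voiceless consonant → -ek → *jozjisohek*.
Since the final consonant of the causative form *jozjisohek* is /k/ (non-nasal), it takes -ar, giving *jozjisohekar*.
The last vowel of the past-tense form *jozjisohekar* is /a/, which is a back vowel, so the negative suffix is -ga, giving *jozjisohekarga*.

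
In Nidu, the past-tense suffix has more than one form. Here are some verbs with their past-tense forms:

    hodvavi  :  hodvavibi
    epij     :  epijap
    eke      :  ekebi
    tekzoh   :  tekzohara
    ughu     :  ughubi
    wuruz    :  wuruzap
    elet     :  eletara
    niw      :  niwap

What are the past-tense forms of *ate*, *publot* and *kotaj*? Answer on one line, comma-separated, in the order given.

Looking at the final sound of each stem: -ara when the stem ends in a voiceless consonant (*tekzoh*, *elet*); -ap when the stem ends in a voiced consonant (*epij*, *wuruz*, *niw*); -bi when the stem ends in a vowel (*hodvavi*, *eke*, *ughu*).
*ate* — final sound /e/ (a vowel) → -bi → *atebi*.
*publot* — final sound /t/ (a voiceless consonant) → -ara → *publotara*.
The final sound of *kotaj* is /j/, which is a voiced consonant, so the suffix is -ap, giving *kotajap*.

atebi, publotara, kotajap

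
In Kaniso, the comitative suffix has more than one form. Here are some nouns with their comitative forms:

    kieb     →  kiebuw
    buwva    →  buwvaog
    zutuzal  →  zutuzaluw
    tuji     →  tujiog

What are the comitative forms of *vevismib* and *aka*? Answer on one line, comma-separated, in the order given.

The pattern is consonant vs. vowel: -uw when the stem ends in a consonant (*kieb*, *zutuzal*); -og when the stem ends in a vowel (*buwva*, *tuji*).
*vevismib* — final sound /b/ (a consonant) → -uw → *vevismibuw*.
*aka* — final sound /a/ (a vowel) → -og → *akaog*.

vevismibuw, akaog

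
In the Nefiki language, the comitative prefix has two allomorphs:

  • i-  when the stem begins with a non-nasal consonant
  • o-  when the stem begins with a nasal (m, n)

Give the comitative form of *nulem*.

*nulem* — first consonant /n/ (a nasal) → o- → *onulem*.

onulem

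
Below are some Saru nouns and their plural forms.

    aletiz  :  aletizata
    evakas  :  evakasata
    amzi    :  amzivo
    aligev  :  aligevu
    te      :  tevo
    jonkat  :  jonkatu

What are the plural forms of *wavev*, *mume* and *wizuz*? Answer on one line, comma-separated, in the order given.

wavevu, mumevo, wizuzata

Looking at the final sound of each stem: -ata when the stem ends in a sibilant (*aletiz*, *evakas*); -u when the stem ends in a non-sibilant consonant (*aligev*, *jonkat*); -vo when the stem ends in a vowel (*amzi*, *te*).
*wavev* — final sound /v/ (a non-sibilant consonant) → -u → *wavevu*.
The final sound of *mume* is /e/, which is a vowel, so the suffix is -vo, giving *mumevo*.
*wizuz* — final sound /z/ (a sibilant) → -ata → *wizuzata*.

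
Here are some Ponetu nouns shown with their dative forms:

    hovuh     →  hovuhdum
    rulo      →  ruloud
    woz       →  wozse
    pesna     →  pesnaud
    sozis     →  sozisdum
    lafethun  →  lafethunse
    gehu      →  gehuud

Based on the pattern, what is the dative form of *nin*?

ninse

Looking at the final sound of each stem: -dum when the stem ends in a voiceless consonant (*hovuh*, *sozis*); -se when the stem ends in a voiced consonant (*woz*, *lafethun*); -ud when the stem ends in a vowel (*rulo*, *pesna*, *gehu*).
*nin*: final sound = /n/, a voiced consonant → -se → *ninse*.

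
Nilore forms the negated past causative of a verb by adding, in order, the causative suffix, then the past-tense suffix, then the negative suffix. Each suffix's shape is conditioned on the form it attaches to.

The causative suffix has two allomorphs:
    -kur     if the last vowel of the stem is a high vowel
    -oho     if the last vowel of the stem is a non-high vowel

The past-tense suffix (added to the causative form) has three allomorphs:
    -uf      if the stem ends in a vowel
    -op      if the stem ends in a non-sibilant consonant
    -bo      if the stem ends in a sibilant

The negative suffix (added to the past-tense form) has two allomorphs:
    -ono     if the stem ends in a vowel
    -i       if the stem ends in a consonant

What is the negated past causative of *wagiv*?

wagivkuropi

Since the last vowel of *wagiv* is /i/ (a high vowel), it takes -kur, giving *wagivkur*.
The causative form *wagivkur*: final sound = /r/, a non-sibilant consonant → -op → *wagivkurop*.
Since the final sound of the past-tense form *wagivkurop* is /p/ (a consonant), it takes -i, giving *wagivkuropi*.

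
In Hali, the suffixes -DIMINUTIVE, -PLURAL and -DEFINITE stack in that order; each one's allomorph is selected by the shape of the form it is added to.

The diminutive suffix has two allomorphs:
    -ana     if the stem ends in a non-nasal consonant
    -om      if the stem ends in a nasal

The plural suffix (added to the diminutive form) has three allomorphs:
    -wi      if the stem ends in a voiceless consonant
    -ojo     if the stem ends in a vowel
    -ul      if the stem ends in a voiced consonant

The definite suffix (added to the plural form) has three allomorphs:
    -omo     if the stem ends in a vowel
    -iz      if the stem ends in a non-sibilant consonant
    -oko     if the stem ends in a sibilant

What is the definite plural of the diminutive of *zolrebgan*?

zolrebganomuliz

*zolrebgan*: final consonant = /n/, a nasal → -om → *zolrebganom*.
The diminutive form *zolrebganom* — final sound /m/ (a voiced consonant) → -ul → *zolrebganomul*.
The plural form *zolrebganomul* — final sound /l/ (a non-sibilant consonant) → -iz → *zolrebganomuliz*.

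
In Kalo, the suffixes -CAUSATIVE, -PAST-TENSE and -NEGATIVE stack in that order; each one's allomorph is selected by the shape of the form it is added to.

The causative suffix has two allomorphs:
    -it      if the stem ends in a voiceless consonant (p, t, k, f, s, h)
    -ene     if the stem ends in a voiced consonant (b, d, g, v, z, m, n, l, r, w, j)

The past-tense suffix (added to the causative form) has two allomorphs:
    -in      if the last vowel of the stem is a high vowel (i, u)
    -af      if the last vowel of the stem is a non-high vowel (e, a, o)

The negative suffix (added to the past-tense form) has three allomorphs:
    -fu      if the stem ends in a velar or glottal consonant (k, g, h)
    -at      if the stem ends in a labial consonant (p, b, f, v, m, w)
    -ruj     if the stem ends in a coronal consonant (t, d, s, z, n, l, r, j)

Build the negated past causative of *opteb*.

optebeneafat

The final consonant of *opteb* is /b/, which is voiced, so the causative suffix is -ene, giving *optebene*.
The last vowel of the causative form *optebene* is /e/, which is a non-high vowel, so the past-tense suffix is -af, giving *optebeneaf*.
The past-tense form *optebeneaf* — final consonant /f/ (labial) → -at → *optebeneafat*.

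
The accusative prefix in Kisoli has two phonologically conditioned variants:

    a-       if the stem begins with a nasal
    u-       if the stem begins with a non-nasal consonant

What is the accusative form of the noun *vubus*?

Since the first consonant of *vubus* is /v/ (non-nasal), it takes u-, giving *uvubus*.

uvubus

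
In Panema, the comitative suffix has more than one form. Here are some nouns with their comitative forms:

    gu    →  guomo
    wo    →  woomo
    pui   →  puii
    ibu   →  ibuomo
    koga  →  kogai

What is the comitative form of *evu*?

evuomo

The alternation tracks the last vowel of the stem — -omo when the last vowel of the stem is a rounded vowel (*gu*, *wo*, *ibu*); -i when the last vowel of the stem is an unrounded vowel (*pui*, *koga*).
Since the last vowel of *evu* is /u/ (a rounded vowel), it takes -omo, giving *evuomo*.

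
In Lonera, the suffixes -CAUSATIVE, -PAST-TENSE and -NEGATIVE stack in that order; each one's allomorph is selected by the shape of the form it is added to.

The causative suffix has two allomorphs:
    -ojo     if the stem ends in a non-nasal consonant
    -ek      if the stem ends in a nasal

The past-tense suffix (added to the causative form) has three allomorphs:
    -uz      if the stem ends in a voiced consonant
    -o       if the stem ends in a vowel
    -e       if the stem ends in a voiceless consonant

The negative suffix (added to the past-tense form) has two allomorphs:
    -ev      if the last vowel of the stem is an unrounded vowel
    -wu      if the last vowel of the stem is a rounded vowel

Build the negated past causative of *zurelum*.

*zurelum* — final consonant /m/ (a nasal) → -ek → *zurelumek*.
The causative form *zurelumek* — final sound /k/ (a voiceless consonant) → -e → *zurelumeke*.
The last vowel of the past-tense form *zurelumeke* is /e/, which is an unrounded vowel, so the negative suffix is -ev, giving *zurelumekeev*.

zurelumekeev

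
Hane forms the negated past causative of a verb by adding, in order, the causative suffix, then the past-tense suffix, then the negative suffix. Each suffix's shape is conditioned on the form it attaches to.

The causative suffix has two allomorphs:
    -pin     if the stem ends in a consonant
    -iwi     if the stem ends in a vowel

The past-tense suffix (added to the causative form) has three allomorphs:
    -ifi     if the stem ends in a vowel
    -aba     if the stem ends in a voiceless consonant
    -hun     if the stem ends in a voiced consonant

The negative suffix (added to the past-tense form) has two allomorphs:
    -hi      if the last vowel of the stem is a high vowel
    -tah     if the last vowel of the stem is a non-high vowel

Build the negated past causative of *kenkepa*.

kenkepaiwiifihi

Since the final sound of *kenkepa* is /a/ (a vowel), it takes -iwi, giving *kenkepaiwi*.
Since the final sound of the causative form *kenkepaiwi* is /i/ (a vowel), it takes -ifi, giving *kenkepaiwiifi*.
The last vowel of the past-tense form *kenkepaiwiifi* is /i/, which is a high vowel, so the negative suffix is -hi, giving *kenkepaiwiifihi*.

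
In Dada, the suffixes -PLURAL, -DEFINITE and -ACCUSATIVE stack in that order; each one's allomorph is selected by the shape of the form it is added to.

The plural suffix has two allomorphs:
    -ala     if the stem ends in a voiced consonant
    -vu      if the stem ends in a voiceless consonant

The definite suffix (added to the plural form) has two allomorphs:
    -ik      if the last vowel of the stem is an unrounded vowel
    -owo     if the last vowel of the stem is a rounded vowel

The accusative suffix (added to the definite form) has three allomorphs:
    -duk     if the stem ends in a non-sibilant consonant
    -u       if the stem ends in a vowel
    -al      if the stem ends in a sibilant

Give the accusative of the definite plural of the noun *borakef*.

Since the final consonant of *borakef* is /f/ (voiceless), it takes -vu, giving *borakefvu*.
The plural form *borakefvu*: last vowel = /u/, a rounded vowel → -owo → *borakefvuowo*.
The definite form *borakefvuowo*: final sound = /o/, a vowel → -u → *borakefvuowou*.

borakefvuowou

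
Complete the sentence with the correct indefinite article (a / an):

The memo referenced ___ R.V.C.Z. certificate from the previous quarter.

The indefinite article is chosen by the initial *sound* of the following word, not its spelling.
The initialism *R.V.C.Z.* is read letter by letter; the first letter, R, is pronounced /ɑr/, which begins with a vowel sound.
So the article is *an*: The memo referenced an R.V.C.Z. certificate from the previous quarter.

an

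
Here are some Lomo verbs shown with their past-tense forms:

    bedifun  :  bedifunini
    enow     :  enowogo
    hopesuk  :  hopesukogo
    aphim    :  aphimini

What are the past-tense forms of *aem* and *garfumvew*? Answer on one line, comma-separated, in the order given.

The suffix is conditioned by the final consonant: -ini when the stem ends in a nasal (*bedifun*, *aphim*); -ogo when the stem ends in a non-nasal consonant (*enow*, *hopesuk*).
*aem* — final consonant /m/ (a nasal) → -ini → *aemini*.
*garfumvew*: final consonant = /w/, non-nasal → -ogo → *garfumvewogo*.

aemini, garfumvewogo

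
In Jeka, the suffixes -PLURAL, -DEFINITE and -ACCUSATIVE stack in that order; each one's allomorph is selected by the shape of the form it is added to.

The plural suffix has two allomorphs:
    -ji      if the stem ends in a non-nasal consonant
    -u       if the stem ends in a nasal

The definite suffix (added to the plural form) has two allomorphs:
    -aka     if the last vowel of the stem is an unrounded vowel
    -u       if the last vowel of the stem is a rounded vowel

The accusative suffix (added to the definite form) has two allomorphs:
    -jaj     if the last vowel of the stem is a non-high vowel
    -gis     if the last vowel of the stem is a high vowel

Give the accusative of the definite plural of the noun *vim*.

vimuugis

The final consonant of *vim* is /m/, which is a nasal, so the plural suffix is -u, giving *vimu*.
The plural form *vimu* — last vowel /u/ (a rounded vowel) → -u → *vimuu*.
The definite form *vimuu* — last vowel /u/ (a high vowel) → -gis → *vimuugis*.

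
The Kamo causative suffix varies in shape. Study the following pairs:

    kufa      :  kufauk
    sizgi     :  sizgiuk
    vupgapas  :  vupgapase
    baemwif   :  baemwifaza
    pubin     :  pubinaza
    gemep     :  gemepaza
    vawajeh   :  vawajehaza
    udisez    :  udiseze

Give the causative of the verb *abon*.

The pattern is sibilance of the final sound: -e when the stem ends in a sibilant (*vupgapas*, *udisez*); -aza when the stem ends in a non-sibilant consonant (*baemwif*, *pubin*, *gemep*, *vawajeh*); -uk when the stem ends in a vowel (*kufa*, *sizgi*).
Since the final sound of *abon* is /n/ (a non-sibilant consonant), it takes -aza, giving *abonaza*.

abonaza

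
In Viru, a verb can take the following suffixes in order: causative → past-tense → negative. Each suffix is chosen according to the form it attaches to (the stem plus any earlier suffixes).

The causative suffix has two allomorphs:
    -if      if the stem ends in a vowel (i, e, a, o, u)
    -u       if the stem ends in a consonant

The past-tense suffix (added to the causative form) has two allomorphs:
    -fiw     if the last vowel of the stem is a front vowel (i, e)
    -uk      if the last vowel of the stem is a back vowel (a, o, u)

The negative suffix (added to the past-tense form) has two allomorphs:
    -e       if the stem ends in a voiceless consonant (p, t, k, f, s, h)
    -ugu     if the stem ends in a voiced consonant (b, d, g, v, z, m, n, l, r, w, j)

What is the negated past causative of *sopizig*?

sopiziguuke

The final sound of *sopizig* is /g/, which is a consonant, so the causative suffix is -u, giving *sopizigu*.
The last vowel of the causative form *sopizigu* is /u/, which is a back vowel, so the past-tense suffix is -uk, giving *sopiziguuk*.
Since the final consonant of the past-tense form *sopiziguuk* is /k/ (voiceless), it takes -e, giving *sopiziguuke*.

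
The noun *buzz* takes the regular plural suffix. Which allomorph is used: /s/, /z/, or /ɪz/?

The stem *buzz* ends in a sibilant (/s, z, ʃ, ʒ, tʃ, dʒ/).
The plural suffix surfaces as /ɪz/ after sibilants, /s/ after other voiceless consonants, and /z/ after other voiced sounds.
So the plural -s on *buzz* is pronounced /ɪz/.

/ɪz/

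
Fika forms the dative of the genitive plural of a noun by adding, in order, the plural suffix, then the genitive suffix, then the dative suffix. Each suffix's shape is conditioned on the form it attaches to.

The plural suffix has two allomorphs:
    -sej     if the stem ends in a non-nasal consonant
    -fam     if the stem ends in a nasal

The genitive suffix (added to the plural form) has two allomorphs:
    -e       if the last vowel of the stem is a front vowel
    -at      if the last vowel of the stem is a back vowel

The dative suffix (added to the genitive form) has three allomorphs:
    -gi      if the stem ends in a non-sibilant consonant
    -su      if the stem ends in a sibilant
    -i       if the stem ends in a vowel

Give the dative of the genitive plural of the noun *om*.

The final consonant of *om* is /m/, which is a nasal, so the plural suffix is -fam, giving *omfam*.
The plural form *omfam*: last vowel = /a/, a back vowel → -at → *omfamat*.
The genitive form *omfamat* — final sound /t/ (a non-sibilant consonant) → -gi → *omfamatgi*.

omfamatgi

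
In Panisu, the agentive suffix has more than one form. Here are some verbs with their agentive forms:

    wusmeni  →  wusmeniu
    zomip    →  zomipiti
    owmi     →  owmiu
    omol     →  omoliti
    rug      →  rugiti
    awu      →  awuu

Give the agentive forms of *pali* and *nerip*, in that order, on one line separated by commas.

The suffix is conditioned by the final sound: -iti when the stem ends in a consonant (*zomip*, *omol*, *rug*); -u when the stem ends in a vowel (*wusmeni*, *owmi*, *awu*).
*pali*: final sound = /i/, a vowel → -u → *paliu*.
The final sound of *nerip* is /p/, which is a consonant, so the suffix is -iti, giving *neripiti*.

paliu, neripiti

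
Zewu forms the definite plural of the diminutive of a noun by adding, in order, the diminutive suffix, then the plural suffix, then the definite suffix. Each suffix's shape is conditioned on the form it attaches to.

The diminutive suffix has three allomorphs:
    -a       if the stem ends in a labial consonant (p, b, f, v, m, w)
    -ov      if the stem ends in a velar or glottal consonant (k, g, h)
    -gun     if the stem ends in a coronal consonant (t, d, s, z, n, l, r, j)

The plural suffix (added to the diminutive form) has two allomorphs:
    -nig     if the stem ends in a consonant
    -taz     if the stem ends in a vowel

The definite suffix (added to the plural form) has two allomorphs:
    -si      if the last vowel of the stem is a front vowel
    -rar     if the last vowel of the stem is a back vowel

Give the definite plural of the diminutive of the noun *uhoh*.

uhohovnigsi

*uhoh* — final consonant /h/ (velar/glottal) → -ov → *uhohov*.
The diminutive form *uhohov*: final sound = /v/, a consonant → -nig → *uhohovnig*.
Since the last vowel of the plural form *uhohovnig* is /i/ (a front vowel), it takes -si, giving *uhohovnigsi*.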